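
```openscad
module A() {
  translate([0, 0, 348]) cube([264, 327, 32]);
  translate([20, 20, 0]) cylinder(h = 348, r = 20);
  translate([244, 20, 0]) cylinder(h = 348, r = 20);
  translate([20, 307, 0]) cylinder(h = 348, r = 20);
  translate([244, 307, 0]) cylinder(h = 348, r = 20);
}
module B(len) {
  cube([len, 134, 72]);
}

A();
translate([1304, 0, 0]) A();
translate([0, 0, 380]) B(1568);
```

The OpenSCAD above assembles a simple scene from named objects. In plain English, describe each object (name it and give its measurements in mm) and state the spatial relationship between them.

A is a simple wooden stool: a rectangular seat 264 mm (x) by 327 mm (y), 32 mm thick, top face at z = 380 mm, on four round legs, each 40 mm in diameter. The legs rest on z = 0, each leg's axis is inset half a diameter from the nearest pair of seat edges (so the leg's bounding box is flush with the corner).

B is a rectangular beam 1568 mm long (x), 134 mm deep (y), 72 mm thick (z).

The beam spans the tops of two stools placed 1040 mm apart, resting at z = 380 mm.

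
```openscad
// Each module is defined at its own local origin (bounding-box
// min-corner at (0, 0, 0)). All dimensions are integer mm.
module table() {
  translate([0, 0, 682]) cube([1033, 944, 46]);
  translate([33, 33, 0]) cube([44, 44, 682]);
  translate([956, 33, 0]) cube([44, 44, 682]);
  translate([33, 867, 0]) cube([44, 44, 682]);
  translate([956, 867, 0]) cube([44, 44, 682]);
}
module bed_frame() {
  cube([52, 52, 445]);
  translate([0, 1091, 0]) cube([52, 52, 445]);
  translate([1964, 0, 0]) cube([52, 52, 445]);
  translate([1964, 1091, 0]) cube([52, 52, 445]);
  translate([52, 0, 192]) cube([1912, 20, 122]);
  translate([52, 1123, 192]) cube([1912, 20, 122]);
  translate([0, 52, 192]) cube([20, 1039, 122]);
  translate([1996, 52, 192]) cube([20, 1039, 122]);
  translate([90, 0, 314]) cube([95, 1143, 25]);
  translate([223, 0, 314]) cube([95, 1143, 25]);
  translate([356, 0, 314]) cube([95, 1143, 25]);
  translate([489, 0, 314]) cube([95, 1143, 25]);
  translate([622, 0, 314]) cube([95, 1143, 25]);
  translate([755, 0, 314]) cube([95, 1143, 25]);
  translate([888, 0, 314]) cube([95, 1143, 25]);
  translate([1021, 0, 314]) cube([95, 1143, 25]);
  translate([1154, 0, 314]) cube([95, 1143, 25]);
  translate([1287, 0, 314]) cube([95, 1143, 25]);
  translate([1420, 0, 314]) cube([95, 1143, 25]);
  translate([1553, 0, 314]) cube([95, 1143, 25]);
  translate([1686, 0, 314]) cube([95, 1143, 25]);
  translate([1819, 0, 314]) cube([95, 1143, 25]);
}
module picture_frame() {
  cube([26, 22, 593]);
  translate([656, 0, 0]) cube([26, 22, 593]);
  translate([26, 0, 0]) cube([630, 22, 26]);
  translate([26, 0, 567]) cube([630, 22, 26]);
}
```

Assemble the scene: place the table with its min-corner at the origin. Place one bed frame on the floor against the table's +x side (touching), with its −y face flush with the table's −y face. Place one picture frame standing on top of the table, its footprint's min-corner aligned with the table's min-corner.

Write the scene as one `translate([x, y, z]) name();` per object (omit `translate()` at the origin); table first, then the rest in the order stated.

table();
translate([1033, 0, 0]) bed_frame();
translate([0, 0, 728]) picture_frame();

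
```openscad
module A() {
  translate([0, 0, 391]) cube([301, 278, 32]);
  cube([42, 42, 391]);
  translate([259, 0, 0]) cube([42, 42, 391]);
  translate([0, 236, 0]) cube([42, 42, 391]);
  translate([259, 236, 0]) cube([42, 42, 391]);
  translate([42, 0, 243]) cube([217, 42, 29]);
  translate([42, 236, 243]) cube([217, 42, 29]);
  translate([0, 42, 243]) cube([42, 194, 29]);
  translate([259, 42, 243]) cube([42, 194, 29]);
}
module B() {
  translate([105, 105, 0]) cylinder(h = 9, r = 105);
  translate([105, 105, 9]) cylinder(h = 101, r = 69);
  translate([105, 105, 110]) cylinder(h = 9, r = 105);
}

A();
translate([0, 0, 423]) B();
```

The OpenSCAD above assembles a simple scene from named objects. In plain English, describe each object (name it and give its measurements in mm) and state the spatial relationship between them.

A is a four-legged stool. The seat is a 301×278×32 mm slab whose top surface is at z = 423 mm; four square legs, each 42×42 mm in cross-section, run from the floor (z = 0) to the underside of the seat, each flush with a corner of the seat. Four stretchers, 42 mm wide and 29 mm tall, connect adjacent legs with their undersides at z = 243 mm, each running between the inner faces of the legs it joins and aligned with the legs' outer faces on the other axis.

B is a spool: two coaxial disc flanges of radius 105 mm and thickness 9 mm, joined by a core cylinder of radius 69 mm and height 101 mm. The lower flange rests on z = 0 and the three cylinders share a vertical axis.

The spool is on top of the stool.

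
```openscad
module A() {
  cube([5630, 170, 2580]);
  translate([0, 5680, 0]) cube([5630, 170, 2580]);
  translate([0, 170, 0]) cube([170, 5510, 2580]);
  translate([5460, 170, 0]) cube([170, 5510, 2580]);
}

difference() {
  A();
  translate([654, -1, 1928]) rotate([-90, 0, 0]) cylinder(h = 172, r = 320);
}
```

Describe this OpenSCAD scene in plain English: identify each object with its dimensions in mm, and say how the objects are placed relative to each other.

A is the wall frame of a small rectangular building: four walls, each 2580 mm tall and 170 mm thick, enclosing a footprint 5630 mm (x) by 5850 mm (y) outside-to-outside, with no floor or roof. The front and back walls (the −y and +y sides) span the full width; the two side walls fit between them.

The house frame has a circular hole of radius 320 mm through its front wall, centred at (x = 654, z = 1928).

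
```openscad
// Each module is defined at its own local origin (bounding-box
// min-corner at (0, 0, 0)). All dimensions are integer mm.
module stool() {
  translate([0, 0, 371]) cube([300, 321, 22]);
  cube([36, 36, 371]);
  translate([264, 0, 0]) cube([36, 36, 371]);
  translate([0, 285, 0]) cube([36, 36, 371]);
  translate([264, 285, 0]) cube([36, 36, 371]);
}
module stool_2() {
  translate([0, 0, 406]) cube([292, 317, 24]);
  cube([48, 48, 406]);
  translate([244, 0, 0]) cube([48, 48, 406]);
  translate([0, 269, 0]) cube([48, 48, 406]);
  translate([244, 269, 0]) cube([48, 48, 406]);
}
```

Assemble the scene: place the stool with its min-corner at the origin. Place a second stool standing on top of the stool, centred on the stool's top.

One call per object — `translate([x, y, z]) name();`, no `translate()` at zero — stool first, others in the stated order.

stool();
translate([4, 2, 393]) stool_2();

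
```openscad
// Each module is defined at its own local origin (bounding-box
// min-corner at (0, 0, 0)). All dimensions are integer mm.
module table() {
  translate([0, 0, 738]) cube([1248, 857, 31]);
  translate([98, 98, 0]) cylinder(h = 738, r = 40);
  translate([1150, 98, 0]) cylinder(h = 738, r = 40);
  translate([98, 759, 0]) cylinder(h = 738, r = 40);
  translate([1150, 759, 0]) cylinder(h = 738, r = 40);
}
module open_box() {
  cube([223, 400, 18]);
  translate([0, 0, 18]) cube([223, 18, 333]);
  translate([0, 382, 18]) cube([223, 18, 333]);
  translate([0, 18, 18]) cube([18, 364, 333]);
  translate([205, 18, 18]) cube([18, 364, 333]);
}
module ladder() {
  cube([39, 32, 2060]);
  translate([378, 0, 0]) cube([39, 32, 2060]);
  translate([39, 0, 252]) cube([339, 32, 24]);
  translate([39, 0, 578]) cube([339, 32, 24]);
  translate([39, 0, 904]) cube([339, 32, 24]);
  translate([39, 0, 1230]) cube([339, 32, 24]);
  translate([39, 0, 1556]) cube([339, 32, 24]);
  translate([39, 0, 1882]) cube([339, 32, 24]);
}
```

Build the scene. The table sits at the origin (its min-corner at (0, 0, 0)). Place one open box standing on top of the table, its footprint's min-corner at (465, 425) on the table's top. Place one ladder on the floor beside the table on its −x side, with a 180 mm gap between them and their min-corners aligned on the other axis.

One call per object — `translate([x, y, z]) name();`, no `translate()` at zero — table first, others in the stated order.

table();
translate([465, 425, 769]) open_box();
translate([-597, 0, 0]) ladder();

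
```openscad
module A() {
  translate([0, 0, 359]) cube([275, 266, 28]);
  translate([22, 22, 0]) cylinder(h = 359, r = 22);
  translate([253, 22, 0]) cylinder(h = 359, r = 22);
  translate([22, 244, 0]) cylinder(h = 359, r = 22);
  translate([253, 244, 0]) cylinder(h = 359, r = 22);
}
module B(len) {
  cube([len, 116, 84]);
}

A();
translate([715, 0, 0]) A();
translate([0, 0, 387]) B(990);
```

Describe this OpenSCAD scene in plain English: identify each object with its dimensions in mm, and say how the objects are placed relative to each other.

A is a four-legged stool. The seat is 275×266 mm, 28 mm thick, top at z = 387 mm. It stands on four round legs, each 44 mm in diameter, from z = 0 to the seat underside, each leg's axis is inset half a diameter from the nearest pair of seat edges (so the leg's bounding box is flush with the corner).

B is a rectangular beam 990 mm long (x), 116 mm deep (y), 84 mm thick (z).

The beam spans the tops of two stools placed 440 mm apart, resting at z = 387 mm.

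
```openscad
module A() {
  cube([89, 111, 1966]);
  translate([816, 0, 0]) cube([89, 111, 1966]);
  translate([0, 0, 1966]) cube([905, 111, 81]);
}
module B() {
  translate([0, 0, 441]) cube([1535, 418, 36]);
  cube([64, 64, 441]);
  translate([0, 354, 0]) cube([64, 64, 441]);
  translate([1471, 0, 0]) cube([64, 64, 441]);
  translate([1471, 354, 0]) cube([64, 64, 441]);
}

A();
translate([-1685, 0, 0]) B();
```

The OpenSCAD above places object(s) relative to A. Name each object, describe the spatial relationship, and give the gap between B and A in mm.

The bench's nearest face is 150 mm from the door frame's −x face.

A is a door frame. B is a bench. The bench is on the floor beside the door frame on its −x side. The gap between the bench and the door frame is 150 mm.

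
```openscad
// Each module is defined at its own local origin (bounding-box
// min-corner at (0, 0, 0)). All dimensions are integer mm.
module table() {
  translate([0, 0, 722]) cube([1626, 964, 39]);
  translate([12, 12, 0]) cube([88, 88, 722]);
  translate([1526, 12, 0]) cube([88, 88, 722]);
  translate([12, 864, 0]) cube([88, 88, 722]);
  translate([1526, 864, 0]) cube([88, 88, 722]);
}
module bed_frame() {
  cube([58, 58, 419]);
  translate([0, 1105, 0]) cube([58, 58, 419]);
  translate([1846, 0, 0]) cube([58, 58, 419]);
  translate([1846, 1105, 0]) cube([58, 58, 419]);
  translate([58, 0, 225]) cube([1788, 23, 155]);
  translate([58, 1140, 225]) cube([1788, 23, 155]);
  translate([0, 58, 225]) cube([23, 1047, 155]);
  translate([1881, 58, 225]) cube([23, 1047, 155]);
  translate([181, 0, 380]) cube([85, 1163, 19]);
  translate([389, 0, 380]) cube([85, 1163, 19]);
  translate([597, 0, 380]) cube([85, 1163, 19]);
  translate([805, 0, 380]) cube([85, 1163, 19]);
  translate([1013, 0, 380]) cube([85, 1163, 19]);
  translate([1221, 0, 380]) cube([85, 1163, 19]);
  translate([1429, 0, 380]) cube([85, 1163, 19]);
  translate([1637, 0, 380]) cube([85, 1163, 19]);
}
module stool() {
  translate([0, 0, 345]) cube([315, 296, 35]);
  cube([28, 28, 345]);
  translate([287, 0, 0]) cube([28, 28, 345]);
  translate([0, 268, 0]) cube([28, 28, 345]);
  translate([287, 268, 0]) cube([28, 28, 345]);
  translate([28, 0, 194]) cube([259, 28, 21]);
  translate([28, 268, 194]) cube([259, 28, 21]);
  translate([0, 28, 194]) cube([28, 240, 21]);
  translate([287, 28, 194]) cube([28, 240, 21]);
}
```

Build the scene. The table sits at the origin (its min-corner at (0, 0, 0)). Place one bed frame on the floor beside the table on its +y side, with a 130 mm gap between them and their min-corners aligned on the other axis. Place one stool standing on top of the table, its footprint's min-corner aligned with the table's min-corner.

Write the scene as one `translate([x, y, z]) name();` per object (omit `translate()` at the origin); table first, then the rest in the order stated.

table();
translate([0, 1094, 0]) bed_frame();
translate([0, 0, 761]) stool();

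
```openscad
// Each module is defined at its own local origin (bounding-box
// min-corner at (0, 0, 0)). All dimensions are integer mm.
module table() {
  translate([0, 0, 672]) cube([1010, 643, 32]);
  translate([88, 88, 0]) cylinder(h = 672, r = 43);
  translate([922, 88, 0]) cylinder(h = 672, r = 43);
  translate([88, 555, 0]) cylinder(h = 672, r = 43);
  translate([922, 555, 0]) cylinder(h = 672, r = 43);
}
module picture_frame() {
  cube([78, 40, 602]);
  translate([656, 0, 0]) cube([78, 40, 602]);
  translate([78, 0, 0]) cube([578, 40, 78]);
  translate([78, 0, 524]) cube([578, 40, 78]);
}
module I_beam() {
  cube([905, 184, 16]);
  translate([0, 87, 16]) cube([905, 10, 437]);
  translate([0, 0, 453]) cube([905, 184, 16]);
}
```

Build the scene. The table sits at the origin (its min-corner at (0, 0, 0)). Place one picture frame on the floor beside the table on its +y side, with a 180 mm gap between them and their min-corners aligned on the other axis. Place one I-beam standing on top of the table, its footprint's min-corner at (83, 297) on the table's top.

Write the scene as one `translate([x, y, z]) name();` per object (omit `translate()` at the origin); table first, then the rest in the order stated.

table();
translate([0, 823, 0]) picture_frame();
translate([83, 297, 704]) I_beam();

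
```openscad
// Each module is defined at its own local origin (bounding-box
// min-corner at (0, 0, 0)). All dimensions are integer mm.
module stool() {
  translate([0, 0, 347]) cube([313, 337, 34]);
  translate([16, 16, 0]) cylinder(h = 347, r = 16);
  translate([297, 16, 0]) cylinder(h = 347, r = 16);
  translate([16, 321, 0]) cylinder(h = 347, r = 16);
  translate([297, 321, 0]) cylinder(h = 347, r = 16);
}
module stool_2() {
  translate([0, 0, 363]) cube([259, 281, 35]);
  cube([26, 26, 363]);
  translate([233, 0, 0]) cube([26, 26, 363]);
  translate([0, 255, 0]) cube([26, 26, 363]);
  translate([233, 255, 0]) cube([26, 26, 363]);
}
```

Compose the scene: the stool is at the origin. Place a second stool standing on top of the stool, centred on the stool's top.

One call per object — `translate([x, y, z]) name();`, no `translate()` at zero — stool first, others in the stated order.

stool();
translate([27, 28, 381]) stool_2();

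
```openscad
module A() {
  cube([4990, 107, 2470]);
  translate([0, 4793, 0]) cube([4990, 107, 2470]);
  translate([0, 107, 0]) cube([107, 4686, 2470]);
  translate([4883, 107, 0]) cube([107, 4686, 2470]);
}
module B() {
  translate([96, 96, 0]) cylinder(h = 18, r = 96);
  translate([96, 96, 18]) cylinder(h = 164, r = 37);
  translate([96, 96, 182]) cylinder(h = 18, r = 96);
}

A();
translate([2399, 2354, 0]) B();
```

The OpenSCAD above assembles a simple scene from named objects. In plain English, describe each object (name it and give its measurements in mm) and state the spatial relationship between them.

A is the wall frame of a small rectangular building: four walls, each 2470 mm tall and 107 mm thick, enclosing a footprint 4990 mm (x) by 4900 mm (y) outside-to-outside, with no floor or roof. The front and back walls (the −y and +y sides) span the full width; the two side walls fit between them.

B is a spool: two coaxial disc flanges of radius 96 mm and thickness 18 mm, joined by a core cylinder of radius 37 mm and height 164 mm. The lower flange rests on z = 0 and the three cylinders share a vertical axis.

The spool sits inside the house frame, centred.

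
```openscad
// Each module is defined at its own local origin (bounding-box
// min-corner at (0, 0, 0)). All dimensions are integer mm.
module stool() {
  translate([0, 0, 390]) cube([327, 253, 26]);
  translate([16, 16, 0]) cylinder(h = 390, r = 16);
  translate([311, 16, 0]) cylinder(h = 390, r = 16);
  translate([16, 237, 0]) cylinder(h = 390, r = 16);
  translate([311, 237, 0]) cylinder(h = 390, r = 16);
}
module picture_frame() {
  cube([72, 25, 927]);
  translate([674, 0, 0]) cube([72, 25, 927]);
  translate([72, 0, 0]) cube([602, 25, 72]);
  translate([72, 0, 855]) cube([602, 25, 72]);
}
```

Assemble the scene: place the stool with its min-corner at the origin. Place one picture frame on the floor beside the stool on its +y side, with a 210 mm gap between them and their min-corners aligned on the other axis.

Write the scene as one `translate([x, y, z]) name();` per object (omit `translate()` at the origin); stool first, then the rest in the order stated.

stool();
translate([0, 463, 0]) picture_frame();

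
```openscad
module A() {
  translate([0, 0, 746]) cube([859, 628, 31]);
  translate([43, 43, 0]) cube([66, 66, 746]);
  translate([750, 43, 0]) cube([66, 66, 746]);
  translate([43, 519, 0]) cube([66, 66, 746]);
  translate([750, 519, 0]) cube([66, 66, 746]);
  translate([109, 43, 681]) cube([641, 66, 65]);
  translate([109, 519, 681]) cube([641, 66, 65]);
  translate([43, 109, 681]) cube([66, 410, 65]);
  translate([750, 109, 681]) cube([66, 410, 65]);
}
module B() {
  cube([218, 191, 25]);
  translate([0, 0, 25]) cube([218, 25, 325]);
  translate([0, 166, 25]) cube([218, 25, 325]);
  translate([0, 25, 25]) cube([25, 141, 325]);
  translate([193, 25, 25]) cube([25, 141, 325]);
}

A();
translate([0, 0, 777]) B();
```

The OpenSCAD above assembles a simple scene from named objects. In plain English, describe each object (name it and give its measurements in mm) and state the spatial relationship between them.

A is a table with a 859×628 mm rectangular top, 31 mm thick, top surface at z = 777 mm, supported by four 66×66 mm square legs, each inset 43 mm from the nearest pair of top edges, running from the floor. Four apron rails, 66 mm thick and 65 mm tall, run between adjacent legs with their top edges flush with the underside of the top and their outer faces flush with the legs' outer faces.

B is an open-topped rectangular box: outside dimensions 218×191×350 mm, with a uniform wall and base thickness of 25 mm. The base is a full 218×191 slab on the floor; four walls sit on top of the base. The front and back walls (the −y and +y sides) span the full width; the two side walls fit between them.

The open box is on top of the table.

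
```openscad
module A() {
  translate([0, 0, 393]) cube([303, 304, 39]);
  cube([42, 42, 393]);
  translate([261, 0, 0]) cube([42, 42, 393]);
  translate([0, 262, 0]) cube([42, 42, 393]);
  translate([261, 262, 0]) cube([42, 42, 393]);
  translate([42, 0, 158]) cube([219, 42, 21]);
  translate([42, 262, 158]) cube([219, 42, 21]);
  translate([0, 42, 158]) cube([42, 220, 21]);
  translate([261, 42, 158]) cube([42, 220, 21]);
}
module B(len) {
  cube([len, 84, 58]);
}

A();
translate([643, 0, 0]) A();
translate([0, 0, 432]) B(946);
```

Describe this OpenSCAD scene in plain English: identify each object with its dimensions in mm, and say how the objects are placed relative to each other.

A is a simple wooden stool: a rectangular seat 303 mm (x) by 304 mm (y), 39 mm thick, top face at z = 432 mm, on four square legs, each 42×42 mm in cross-section. The legs rest on z = 0, each flush with a corner of the seat. Four stretchers, 42 mm wide and 21 mm tall, connect adjacent legs with their undersides at z = 158 mm, each running between the inner faces of the legs it joins and aligned with the legs' outer faces on the other axis.

B is a rectangular beam 946 mm long (x), 84 mm deep (y), 58 mm thick (z).

The beam spans the tops of two stools placed 340 mm apart, resting at z = 432 mm.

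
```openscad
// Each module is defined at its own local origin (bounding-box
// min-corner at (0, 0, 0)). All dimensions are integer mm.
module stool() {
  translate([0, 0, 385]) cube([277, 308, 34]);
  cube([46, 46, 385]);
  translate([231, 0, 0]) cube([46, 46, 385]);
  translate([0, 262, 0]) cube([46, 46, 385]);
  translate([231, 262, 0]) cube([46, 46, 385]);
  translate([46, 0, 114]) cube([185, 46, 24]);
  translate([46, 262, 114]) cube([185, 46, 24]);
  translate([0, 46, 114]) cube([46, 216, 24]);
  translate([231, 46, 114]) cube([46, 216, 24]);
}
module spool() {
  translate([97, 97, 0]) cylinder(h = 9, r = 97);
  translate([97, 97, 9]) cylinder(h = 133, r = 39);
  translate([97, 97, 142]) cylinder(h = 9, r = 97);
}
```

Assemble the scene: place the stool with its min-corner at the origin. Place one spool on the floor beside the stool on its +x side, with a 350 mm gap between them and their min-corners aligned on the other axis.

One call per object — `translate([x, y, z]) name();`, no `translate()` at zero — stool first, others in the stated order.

stool();
translate([627, 0, 0]) spool();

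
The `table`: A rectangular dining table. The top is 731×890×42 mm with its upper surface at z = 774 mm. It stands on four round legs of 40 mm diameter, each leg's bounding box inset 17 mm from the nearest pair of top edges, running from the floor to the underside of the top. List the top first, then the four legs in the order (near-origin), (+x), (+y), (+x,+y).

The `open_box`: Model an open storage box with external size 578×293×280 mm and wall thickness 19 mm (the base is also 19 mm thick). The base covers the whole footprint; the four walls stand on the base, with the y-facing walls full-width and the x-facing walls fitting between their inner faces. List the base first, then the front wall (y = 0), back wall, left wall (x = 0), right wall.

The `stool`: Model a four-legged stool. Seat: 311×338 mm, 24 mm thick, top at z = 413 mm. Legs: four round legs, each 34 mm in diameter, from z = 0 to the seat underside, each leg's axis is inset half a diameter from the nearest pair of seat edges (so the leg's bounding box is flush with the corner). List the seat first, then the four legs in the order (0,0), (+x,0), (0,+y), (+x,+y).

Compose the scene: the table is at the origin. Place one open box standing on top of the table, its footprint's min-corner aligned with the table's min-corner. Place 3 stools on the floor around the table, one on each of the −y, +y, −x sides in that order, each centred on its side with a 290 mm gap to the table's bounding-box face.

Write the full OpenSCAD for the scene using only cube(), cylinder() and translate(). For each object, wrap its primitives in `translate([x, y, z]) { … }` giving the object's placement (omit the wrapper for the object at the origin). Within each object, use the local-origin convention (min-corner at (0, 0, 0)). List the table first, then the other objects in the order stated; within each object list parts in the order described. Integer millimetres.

translate([0, 0, 732]) cube([731, 890, 42]);
translate([37, 37, 0]) cylinder(h = 732, r = 20);
translate([694, 37, 0]) cylinder(h = 732, r = 20);
translate([37, 853, 0]) cylinder(h = 732, r = 20);
translate([694, 853, 0]) cylinder(h = 732, r = 20);
translate([0, 0, 774]) {
  cube([578, 293, 19]);
  translate([0, 0, 19]) cube([578, 19, 261]);
  translate([0, 274, 19]) cube([578, 19, 261]);
  translate([0, 19, 19]) cube([19, 255, 261]);
  translate([559, 19, 19]) cube([19, 255, 261]);
}
translate([210, -628, 0]) {
  translate([0, 0, 389]) cube([311, 338, 24]);
  translate([17, 17, 0]) cylinder(h = 389, r = 17);
  translate([294, 17, 0]) cylinder(h = 389, r = 17);
  translate([17, 321, 0]) cylinder(h = 389, r = 17);
  translate([294, 321, 0]) cylinder(h = 389, r = 17);
}
translate([210, 1180, 0]) {
  translate([0, 0, 389]) cube([311, 338, 24]);
  translate([17, 17, 0]) cylinder(h = 389, r = 17);
  translate([294, 17, 0]) cylinder(h = 389, r = 17);
  translate([17, 321, 0]) cylinder(h = 389, r = 17);
  translate([294, 321, 0]) cylinder(h = 389, r = 17);
}
translate([-601, 276, 0]) {
  translate([0, 0, 389]) cube([311, 338, 24]);
  translate([17, 17, 0]) cylinder(h = 389, r = 17);
  translate([294, 17, 0]) cylinder(h = 389, r = 17);
  translate([17, 321, 0]) cylinder(h = 389, r = 17);
  translate([294, 321, 0]) cylinder(h = 389, r = 17);
}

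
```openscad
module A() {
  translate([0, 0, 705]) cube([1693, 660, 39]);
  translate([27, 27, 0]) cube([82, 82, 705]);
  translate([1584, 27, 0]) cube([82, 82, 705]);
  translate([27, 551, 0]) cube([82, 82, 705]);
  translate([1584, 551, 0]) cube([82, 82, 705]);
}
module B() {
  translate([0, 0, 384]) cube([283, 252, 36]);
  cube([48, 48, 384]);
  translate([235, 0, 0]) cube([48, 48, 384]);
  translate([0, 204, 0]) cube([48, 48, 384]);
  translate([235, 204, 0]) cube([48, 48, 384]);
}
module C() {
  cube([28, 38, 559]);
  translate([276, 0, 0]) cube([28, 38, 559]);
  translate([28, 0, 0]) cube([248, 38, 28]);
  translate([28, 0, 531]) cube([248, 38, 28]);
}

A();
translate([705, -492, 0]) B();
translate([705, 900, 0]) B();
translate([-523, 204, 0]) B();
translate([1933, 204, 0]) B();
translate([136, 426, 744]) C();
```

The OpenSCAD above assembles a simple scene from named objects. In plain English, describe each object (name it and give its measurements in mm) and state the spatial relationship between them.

A is a table with a 1693×660 mm rectangular top, 39 mm thick, top surface at z = 744 mm, supported by four 82×82 mm square legs, each inset 27 mm from the nearest pair of top edges, running from the floor.

B is a four-legged stool. The seat is 283×252 mm, 36 mm thick, top at z = 420 mm. It stands on four square legs, each 48×48 mm in cross-section, from z = 0 to the seat underside, each flush with a corner of the seat.

C is a picture frame with a 248×503 mm rectangular opening (x by z) and a uniform 28 mm border on every side. Frame depth is 38 mm along y. It is built from two vertical stiles running the full outside height and two horizontal rails spanning the gap between the stiles.

Four stools sit around the table at the −y, +y, −x, +x sides. The picture frame is on top of the table.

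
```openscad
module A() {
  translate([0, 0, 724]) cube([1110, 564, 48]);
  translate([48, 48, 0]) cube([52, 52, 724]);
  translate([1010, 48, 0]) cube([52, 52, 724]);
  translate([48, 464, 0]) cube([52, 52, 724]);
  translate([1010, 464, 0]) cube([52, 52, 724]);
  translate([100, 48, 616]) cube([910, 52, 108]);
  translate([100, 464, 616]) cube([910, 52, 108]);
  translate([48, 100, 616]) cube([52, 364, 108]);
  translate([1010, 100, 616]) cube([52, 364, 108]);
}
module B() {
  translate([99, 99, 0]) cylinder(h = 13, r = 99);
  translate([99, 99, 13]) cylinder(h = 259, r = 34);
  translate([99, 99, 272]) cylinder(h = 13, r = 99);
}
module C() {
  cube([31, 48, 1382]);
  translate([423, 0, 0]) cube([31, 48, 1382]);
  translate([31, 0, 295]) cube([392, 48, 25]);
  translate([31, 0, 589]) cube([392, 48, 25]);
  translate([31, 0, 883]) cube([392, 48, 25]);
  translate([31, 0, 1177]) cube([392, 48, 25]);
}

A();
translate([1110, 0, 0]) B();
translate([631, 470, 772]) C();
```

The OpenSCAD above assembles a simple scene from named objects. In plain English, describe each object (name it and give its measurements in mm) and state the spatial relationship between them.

A is a rectangular dining table. The top is 1110×564×48 mm with its upper surface at z = 772 mm. It stands on four 52×52 mm square legs, each inset 48 mm from the nearest pair of top edges, running from the floor to the underside of the top. Four apron rails, 52 mm thick and 108 mm tall, run between adjacent legs with their top edges flush with the underside of the top and their outer faces flush with the legs' outer faces.

B is a spool: two coaxial disc flanges of radius 99 mm and thickness 13 mm, joined by a core cylinder of radius 34 mm and height 259 mm. The lower flange rests on z = 0 and the three cylinders share a vertical axis.

C is a straight ladder. Two 31×48 mm vertical rails, 1382 mm tall, stand 454 mm apart (outside-to-outside) with their front faces coplanar on the −y side. 4 rungs, each 48 mm deep and 25 mm tall, span between the inner faces of the rails, front faces flush with the rails. The lowest rung's underside is at z = 295 mm and rungs are spaced 294 mm apart (underside to underside).

The spool is against the table's +x side, with their −y faces flush. The ladder is on top of the table.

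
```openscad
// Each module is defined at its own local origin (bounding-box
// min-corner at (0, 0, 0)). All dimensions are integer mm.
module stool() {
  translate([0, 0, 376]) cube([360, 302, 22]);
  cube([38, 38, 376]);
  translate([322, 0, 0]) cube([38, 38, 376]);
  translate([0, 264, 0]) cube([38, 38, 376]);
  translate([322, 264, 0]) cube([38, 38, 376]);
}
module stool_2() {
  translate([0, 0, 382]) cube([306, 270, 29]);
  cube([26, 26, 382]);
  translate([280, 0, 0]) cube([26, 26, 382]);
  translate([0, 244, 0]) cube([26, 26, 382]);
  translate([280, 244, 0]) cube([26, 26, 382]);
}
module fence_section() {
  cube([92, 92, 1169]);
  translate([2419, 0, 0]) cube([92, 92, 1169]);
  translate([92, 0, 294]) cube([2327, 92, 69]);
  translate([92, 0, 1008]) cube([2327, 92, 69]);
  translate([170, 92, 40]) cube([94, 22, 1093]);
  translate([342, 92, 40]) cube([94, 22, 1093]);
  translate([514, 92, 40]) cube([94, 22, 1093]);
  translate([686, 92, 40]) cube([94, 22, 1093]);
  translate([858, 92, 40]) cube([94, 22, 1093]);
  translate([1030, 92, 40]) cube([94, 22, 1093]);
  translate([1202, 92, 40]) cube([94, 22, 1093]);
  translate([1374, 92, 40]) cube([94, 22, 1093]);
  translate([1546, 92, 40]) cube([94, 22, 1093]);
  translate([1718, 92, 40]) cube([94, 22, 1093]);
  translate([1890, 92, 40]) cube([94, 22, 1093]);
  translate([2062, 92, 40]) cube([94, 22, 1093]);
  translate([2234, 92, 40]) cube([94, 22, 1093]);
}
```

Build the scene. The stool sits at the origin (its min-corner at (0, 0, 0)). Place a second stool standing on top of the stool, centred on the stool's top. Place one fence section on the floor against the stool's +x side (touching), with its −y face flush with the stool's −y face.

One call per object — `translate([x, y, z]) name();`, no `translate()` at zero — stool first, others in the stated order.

stool();
translate([27, 16, 398]) stool_2();
translate([360, 0, 0]) fence_section();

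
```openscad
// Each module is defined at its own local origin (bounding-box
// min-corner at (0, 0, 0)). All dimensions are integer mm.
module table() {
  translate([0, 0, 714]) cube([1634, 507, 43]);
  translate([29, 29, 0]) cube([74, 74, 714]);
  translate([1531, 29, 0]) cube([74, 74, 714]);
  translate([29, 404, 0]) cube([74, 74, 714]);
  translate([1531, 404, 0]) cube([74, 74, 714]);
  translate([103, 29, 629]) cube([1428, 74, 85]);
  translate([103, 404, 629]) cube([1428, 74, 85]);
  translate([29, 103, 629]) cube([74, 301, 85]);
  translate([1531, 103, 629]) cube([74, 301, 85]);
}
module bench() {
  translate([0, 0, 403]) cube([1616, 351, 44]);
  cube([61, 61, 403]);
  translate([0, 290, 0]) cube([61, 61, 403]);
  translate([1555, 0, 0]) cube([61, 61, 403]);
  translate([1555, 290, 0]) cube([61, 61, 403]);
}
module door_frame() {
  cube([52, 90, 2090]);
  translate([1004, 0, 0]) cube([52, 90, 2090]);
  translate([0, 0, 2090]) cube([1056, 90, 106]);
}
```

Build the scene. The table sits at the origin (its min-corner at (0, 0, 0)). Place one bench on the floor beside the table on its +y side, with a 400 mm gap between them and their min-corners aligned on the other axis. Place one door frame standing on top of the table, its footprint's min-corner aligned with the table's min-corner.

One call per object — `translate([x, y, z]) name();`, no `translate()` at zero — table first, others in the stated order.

table();
translate([0, 907, 0]) bench();
translate([0, 0, 757]) door_frame();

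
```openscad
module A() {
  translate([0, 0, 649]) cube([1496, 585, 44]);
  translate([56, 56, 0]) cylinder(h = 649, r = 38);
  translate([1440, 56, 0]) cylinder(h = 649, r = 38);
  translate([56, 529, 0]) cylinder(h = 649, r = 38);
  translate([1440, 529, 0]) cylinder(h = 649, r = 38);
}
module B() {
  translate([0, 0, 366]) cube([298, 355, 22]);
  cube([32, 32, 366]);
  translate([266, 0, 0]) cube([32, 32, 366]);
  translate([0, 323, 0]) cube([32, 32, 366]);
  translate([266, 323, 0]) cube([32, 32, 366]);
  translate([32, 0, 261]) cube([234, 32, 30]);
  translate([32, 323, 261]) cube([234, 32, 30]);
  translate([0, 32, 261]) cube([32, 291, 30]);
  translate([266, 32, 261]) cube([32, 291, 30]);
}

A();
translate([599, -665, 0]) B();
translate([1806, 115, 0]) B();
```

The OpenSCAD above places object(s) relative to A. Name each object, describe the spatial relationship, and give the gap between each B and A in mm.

A is a table. B is a stool. Two stools sit around the table at the −y, +x sides. The gap between each stool and the table is 310 mm.

Each stool's nearest face is 310 mm from the table's bounding box.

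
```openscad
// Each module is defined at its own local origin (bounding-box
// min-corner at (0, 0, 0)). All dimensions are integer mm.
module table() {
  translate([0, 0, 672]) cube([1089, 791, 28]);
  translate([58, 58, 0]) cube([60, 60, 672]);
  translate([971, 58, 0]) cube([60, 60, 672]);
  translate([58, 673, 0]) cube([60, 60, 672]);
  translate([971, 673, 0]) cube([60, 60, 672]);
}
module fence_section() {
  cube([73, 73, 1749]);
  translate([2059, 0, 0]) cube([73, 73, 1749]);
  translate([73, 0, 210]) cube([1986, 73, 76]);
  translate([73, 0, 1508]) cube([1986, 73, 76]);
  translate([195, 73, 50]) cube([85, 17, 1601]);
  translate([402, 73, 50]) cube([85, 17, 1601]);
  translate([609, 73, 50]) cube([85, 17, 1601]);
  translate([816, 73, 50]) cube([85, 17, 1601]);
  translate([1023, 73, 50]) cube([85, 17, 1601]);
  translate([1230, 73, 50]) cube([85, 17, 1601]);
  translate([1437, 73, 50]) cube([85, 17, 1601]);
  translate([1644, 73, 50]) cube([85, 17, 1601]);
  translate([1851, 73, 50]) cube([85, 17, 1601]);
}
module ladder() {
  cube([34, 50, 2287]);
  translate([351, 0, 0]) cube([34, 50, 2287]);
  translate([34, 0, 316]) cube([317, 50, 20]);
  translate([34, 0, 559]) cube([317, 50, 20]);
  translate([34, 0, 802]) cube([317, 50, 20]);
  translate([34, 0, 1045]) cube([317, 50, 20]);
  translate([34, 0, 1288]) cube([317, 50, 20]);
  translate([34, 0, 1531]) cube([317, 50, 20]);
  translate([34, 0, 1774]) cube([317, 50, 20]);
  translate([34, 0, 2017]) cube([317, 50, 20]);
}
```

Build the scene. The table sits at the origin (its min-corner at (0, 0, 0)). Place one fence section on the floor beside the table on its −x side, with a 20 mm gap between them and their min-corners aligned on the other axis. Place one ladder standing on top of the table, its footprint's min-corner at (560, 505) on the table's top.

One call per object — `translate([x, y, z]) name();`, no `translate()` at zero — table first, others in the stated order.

table();
translate([-2152, 0, 0]) fence_section();
translate([560, 505, 700]) ladder();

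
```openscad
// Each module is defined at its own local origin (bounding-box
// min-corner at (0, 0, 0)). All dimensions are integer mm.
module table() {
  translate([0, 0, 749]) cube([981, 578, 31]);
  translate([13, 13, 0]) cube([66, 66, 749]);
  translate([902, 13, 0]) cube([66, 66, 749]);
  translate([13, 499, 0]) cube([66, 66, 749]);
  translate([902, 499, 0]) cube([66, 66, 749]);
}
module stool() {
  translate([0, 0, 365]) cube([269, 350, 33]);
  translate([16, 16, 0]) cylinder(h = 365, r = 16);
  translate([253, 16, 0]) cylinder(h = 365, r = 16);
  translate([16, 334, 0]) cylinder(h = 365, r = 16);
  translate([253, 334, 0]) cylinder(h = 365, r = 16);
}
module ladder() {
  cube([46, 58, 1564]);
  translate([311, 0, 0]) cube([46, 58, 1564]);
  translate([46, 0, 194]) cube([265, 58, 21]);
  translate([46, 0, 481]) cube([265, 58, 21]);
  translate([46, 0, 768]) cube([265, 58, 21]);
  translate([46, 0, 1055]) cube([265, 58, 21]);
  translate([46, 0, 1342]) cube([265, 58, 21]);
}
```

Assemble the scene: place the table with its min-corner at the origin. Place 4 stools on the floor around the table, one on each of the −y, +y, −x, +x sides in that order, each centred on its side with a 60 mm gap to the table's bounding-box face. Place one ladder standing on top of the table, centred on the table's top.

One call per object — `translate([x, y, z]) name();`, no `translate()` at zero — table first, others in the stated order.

table();
translate([356, -410, 0]) stool();
translate([356, 638, 0]) stool();
translate([-329, 114, 0]) stool();
translate([1041, 114, 0]) stool();
translate([312, 260, 780]) ladder();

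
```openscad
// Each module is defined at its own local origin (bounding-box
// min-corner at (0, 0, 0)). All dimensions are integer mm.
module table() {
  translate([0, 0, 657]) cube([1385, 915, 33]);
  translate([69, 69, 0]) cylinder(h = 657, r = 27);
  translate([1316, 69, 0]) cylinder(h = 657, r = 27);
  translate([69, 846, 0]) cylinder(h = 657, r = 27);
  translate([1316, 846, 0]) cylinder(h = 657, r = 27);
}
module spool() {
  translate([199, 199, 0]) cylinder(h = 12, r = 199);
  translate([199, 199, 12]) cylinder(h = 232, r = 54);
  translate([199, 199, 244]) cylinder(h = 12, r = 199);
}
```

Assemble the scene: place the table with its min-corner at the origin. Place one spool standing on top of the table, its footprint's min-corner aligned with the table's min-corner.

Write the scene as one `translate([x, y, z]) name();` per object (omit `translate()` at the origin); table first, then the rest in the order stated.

table();
translate([0, 0, 690]) spool();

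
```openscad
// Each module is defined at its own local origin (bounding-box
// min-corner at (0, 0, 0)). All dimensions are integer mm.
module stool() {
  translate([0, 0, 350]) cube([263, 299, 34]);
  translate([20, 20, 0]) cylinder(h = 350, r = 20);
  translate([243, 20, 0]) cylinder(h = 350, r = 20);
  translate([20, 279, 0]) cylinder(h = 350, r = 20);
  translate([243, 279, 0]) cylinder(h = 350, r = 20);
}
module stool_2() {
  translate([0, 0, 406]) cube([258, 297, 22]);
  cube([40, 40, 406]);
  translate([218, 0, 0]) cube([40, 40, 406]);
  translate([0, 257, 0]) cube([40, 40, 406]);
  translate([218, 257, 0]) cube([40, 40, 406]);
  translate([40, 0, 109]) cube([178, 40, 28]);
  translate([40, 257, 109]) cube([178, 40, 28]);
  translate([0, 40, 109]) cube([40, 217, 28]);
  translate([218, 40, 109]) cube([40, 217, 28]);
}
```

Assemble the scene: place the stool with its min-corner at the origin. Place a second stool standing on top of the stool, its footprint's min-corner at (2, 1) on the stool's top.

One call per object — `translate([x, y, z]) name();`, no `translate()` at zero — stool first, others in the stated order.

stool();
translate([2, 1, 384]) stool_2();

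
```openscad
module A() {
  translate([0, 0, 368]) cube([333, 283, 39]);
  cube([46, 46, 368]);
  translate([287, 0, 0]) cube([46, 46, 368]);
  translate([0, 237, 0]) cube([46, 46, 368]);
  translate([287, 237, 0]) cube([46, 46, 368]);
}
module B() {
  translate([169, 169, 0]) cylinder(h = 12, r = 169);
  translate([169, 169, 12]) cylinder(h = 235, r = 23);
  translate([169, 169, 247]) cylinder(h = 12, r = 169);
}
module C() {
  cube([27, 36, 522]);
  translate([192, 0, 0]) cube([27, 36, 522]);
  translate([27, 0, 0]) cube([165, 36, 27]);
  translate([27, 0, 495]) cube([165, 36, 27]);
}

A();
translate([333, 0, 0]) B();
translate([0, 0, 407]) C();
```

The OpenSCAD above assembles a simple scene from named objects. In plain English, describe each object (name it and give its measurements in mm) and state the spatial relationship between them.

A is a four-legged stool. The seat is 333×283 mm, 39 mm thick, top at z = 407 mm. It stands on four square legs, each 46×46 mm in cross-section, from z = 0 to the seat underside, each flush with a corner of the seat.

B is a spool: two coaxial disc flanges of radius 169 mm and thickness 12 mm, joined by a core cylinder of radius 23 mm and height 235 mm. The lower flange rests on z = 0 and the three cylinders share a vertical axis.

C is a rectangular picture frame lying in the x–z plane (depth along y). The opening is 165 mm wide (x) by 468 mm tall (z), surrounded by a border 27 mm wide on all four sides. The frame is 36 mm deep and is made of two full-height vertical stiles with two horizontal rails fitted between them.

The spool is against the stool's +x side, with their −y faces flush. The picture frame is on top of the stool.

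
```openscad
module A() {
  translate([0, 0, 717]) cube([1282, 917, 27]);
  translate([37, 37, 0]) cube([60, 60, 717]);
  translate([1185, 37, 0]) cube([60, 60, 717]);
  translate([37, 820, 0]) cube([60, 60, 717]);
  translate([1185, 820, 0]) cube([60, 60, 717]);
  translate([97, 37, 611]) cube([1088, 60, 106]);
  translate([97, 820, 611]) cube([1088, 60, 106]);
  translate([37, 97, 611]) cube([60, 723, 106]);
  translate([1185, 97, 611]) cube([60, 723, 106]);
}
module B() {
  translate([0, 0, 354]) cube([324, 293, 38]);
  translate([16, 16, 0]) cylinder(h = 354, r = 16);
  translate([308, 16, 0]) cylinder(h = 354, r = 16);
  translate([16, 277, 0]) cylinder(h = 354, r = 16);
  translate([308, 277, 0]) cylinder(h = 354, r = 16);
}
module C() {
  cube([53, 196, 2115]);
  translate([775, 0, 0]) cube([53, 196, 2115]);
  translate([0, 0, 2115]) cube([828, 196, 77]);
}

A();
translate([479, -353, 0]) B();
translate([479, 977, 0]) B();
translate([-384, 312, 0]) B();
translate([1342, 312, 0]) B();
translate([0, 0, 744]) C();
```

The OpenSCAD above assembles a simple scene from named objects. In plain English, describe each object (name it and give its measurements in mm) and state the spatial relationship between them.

A is a table: top 1282 mm (x) × 917 mm (y), 27 mm thick, upper face at z = 744 mm, on four 60×60 mm square legs, each inset 37 mm from the nearest pair of top edges, running from z = 0 to the bottom of the top. Four apron rails, 60 mm thick and 106 mm tall, run between adjacent legs with their top edges flush with the underside of the top and their outer faces flush with the legs' outer faces.

B is a simple wooden stool: a rectangular seat 324 mm (x) by 293 mm (y), 38 mm thick, top face at z = 392 mm, on four round legs, each 32 mm in diameter. The legs rest on z = 0, each leg's axis is inset half a diameter from the nearest pair of seat edges (so the leg's bounding box is flush with the corner).

C is a rectangular door frame: two vertical jambs of 53×196 mm section, 2115 mm tall, with a clear opening 722 mm wide between their inner faces. A header 77 mm tall and 196 mm deep lies on top of the jambs and spans the full outside width.

Four stools sit around the table at the −y, +y, −x, +x sides. The door frame is on top of the table.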